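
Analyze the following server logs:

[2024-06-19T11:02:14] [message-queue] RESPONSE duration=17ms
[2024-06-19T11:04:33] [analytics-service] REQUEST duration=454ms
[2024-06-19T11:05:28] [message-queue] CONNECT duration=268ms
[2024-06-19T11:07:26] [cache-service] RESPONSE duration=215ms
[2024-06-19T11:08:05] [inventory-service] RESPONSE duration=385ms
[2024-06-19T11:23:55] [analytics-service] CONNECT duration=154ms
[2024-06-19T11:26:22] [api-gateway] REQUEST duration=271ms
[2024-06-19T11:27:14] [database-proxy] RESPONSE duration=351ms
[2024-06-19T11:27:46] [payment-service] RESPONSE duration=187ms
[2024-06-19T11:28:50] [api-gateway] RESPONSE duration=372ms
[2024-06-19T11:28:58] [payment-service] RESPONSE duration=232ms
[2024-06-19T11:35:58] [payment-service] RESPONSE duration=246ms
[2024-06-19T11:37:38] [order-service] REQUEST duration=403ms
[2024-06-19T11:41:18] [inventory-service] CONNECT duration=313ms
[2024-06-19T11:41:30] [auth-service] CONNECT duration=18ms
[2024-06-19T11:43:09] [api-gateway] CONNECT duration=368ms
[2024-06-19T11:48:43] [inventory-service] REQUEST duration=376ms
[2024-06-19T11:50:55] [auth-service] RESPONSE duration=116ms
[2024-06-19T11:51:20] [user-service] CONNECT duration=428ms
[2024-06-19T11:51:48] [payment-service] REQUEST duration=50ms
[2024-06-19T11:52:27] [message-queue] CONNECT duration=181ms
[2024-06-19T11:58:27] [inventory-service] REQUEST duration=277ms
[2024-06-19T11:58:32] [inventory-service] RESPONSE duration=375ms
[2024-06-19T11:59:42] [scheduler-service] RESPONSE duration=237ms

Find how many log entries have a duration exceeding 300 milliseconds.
10

To count timeouts:

1. Threshold: 300ms
2. Extract duration from each log entry
3. Count entries where duration > 300
4. Timeout count: 10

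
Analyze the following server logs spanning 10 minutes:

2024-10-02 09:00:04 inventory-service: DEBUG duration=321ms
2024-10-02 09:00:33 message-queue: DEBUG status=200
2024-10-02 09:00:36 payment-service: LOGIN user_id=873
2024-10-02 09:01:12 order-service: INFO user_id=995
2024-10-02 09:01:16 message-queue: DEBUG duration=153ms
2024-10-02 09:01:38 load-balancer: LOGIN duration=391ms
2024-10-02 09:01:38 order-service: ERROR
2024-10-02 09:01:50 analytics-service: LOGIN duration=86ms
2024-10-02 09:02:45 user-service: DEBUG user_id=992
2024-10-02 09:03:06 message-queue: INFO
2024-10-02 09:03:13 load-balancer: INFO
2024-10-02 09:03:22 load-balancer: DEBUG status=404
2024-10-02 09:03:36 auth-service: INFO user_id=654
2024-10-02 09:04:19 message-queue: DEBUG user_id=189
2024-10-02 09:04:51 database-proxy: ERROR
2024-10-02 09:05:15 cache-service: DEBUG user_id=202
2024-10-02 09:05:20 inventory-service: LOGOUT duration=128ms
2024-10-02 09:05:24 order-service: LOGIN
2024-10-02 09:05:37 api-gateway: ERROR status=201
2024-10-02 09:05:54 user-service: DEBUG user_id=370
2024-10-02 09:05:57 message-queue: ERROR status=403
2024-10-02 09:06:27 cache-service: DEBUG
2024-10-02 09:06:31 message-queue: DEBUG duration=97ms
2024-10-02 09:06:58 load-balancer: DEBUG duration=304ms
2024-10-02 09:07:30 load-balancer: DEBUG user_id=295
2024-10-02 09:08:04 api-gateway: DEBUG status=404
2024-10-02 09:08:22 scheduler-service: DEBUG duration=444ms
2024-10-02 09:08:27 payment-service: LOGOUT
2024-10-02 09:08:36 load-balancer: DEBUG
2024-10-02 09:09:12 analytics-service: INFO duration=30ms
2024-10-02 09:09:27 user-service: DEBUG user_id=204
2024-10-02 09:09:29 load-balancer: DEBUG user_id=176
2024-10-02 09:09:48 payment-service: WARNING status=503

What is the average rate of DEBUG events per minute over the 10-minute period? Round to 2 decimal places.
1.7

To calculate the rate:

1. Count total DEBUG events: 17
2. Total time period: 10 minutes
3. Rate = 17 / 10 = 1.7 events per minute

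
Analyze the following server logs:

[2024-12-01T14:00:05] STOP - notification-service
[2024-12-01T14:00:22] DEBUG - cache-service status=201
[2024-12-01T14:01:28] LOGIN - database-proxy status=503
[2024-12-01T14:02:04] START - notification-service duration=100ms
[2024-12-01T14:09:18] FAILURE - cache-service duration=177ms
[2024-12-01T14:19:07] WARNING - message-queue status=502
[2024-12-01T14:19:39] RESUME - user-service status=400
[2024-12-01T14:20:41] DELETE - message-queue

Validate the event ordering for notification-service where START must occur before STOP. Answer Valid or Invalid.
Invalid

To validate ordering:

1. Required order: START → STOP
2. Rule: START must occur before STOP
3. Check actual order of events for notification-service
4. Result: Invalid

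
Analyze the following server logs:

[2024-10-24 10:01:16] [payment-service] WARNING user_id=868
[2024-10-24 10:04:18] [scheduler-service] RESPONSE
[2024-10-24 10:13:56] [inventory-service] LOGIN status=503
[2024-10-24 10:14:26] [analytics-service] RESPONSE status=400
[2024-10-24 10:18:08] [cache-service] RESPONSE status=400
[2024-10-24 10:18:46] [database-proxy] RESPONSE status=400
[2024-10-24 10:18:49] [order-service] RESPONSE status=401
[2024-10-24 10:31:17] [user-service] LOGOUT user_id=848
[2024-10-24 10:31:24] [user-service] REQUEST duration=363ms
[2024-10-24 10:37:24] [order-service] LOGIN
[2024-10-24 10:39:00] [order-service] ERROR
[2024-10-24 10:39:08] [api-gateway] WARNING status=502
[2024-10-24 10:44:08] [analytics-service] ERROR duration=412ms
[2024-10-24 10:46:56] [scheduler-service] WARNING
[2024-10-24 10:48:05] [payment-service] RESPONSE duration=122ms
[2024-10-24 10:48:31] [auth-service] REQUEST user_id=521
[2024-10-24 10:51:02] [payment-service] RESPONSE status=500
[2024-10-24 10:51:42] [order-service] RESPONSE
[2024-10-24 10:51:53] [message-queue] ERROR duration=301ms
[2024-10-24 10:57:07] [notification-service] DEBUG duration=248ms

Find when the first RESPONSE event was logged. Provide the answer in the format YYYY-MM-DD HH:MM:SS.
2024-10-24 10:04:18

To find the first event:

1. Filter for all RESPONSE events
2. Sort by timestamp
3. Select the first one
4. Timestamp: 2024-10-24 10:04:18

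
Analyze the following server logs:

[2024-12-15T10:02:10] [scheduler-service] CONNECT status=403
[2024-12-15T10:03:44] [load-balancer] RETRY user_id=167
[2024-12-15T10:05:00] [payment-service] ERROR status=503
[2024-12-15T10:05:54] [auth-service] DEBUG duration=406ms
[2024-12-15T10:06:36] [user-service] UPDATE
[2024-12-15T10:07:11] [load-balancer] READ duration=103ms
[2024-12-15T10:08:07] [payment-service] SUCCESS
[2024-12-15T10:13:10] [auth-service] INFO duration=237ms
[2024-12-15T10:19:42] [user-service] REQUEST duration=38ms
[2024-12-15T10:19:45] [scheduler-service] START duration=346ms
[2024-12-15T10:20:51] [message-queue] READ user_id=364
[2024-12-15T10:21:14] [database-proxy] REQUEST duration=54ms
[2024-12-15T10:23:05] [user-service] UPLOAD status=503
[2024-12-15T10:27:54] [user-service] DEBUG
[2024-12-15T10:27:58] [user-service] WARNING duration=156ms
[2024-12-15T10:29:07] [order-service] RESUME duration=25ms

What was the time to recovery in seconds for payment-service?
187

To calculate recovery time:

1. Find ERROR event for payment-service: 2024-12-15T10:05:00
2. Find next SUCCESS event for payment-service: 2024-12-15T10:08:07
3. Recovery time: 2024-12-15T10:08:07 - 2024-12-15T10:05:00 = 187 seconds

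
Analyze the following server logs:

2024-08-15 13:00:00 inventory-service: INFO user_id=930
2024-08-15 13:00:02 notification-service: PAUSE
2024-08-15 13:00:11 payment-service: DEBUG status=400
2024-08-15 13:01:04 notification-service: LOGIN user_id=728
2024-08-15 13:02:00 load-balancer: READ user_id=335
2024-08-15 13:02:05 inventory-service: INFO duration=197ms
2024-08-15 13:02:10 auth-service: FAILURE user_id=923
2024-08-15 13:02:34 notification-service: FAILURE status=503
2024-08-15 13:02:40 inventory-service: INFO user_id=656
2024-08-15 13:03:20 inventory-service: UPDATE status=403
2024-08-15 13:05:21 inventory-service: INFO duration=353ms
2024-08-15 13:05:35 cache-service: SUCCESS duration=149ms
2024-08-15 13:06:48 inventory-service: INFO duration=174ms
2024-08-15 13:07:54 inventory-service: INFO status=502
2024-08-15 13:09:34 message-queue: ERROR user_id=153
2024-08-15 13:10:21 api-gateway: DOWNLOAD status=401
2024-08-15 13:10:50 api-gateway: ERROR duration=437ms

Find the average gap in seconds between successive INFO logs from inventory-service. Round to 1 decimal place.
94.8

To calculate average interval:

1. Find all INFO events for inventory-service in order
2. Calculate time gaps between consecutive events
3. Compute mean of gaps: 474 / 5 = 94.8 seconds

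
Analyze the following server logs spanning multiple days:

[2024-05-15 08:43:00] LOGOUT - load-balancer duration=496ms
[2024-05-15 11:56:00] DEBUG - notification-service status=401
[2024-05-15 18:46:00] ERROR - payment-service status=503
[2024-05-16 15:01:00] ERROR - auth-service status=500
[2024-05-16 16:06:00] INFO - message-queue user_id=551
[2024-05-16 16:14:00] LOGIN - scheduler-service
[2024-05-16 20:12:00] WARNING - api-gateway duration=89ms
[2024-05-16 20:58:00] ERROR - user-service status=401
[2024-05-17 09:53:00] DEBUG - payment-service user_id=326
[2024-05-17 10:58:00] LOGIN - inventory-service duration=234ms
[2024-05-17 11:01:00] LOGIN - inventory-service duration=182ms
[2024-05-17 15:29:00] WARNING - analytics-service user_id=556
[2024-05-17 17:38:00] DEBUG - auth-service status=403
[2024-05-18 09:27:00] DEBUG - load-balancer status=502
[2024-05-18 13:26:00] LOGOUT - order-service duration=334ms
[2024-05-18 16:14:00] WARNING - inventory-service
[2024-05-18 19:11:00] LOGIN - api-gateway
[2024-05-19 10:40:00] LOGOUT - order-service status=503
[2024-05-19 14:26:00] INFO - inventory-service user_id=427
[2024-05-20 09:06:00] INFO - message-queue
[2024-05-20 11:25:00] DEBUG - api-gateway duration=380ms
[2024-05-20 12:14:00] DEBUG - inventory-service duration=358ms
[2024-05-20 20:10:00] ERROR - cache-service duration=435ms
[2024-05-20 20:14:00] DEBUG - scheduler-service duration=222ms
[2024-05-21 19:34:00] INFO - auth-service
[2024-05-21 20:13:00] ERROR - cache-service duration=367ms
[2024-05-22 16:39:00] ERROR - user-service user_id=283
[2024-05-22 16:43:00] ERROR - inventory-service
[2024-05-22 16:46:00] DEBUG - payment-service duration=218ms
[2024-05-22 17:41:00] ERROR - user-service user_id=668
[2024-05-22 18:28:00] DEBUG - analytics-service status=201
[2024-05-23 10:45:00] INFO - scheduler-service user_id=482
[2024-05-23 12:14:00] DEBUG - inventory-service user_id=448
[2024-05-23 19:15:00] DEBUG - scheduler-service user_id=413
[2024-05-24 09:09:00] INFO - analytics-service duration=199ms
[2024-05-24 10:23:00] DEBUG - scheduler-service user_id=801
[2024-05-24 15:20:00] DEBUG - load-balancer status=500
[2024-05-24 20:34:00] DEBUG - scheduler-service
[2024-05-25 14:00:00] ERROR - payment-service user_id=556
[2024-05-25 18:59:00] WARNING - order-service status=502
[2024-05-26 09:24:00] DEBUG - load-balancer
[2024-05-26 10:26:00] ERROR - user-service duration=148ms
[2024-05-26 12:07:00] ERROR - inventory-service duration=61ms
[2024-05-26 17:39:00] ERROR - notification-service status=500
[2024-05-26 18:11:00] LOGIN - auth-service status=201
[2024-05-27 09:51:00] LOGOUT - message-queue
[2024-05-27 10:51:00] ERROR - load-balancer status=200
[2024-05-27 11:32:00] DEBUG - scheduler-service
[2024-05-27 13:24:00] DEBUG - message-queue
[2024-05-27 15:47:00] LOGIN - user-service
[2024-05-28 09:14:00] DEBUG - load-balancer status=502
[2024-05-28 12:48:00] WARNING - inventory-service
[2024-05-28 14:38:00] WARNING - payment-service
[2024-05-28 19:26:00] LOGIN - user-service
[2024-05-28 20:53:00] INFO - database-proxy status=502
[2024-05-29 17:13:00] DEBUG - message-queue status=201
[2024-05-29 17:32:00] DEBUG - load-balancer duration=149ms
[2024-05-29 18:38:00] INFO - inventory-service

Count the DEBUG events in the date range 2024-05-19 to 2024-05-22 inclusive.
5

To filter by date range:

1. Date range: 2024-05-19 through 2024-05-22, both dates inclusive
2. Filter for DEBUG events whose date falls in this range
3. Count matching events: 5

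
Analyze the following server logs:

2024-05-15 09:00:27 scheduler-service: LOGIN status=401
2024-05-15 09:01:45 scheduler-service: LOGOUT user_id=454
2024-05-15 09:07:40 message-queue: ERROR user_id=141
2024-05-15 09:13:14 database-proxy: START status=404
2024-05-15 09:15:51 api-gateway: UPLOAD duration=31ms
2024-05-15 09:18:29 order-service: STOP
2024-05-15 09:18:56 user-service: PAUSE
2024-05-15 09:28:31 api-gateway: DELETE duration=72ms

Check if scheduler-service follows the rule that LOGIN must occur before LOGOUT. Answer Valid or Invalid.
Valid

To validate ordering:

1. Required order: LOGIN → LOGOUT
2. Rule: LOGIN must occur before LOGOUT
3. Check actual order of events for scheduler-service
4. Result: Valid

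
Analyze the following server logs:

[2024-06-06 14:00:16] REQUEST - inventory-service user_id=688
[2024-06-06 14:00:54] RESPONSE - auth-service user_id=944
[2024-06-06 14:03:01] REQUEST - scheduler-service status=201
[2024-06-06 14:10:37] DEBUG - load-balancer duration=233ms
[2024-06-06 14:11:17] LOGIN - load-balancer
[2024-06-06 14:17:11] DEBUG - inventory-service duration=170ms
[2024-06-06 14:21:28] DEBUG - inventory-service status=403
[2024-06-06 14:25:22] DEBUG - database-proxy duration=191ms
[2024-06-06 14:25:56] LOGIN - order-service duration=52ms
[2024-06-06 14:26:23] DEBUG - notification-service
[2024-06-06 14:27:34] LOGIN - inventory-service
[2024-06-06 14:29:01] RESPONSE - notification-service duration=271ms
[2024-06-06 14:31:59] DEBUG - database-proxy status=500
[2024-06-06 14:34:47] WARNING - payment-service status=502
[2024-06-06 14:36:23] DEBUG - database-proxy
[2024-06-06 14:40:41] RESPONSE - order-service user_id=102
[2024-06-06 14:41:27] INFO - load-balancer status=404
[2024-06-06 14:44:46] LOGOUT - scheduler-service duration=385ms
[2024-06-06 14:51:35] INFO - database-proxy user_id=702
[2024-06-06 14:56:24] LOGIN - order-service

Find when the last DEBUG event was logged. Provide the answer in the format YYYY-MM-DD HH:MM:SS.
2024-06-06 14:36:23

To find the last event:

1. Filter for all DEBUG events
2. Sort by timestamp
3. Select the last one
4. Timestamp: 2024-06-06 14:36:23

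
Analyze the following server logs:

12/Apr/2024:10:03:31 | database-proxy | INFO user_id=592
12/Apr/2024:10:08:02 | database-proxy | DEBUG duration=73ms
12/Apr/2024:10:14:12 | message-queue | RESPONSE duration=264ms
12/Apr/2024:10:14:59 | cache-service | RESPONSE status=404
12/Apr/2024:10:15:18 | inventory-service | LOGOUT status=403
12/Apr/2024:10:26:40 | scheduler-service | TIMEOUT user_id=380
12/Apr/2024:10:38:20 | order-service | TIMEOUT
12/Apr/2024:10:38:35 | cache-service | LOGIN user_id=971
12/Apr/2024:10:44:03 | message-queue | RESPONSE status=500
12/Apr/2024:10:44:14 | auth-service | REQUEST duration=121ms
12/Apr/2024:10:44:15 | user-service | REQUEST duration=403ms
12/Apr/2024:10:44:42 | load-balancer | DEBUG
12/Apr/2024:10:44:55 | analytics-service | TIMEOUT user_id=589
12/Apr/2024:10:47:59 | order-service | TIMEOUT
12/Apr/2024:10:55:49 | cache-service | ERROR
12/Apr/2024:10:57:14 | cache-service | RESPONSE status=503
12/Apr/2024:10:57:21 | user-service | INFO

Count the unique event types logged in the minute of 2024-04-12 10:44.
4

To count unique event types:

1. Filter events in the minute starting at 2024-04-12 10:44
2. Extract event types from matching entries
3. Count unique types: 4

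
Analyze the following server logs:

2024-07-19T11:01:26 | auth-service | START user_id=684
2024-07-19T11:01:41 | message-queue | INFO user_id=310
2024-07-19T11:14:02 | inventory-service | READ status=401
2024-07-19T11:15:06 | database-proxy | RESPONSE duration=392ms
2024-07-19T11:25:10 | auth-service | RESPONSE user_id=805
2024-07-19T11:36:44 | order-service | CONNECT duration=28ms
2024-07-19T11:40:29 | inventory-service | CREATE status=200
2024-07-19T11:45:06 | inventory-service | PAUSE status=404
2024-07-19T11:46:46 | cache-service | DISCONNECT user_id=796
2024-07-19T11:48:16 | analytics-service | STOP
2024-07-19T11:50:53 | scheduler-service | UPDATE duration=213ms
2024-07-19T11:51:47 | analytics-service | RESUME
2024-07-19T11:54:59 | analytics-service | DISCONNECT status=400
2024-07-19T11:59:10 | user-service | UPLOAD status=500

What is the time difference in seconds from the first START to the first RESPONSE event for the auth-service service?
1424

To find the time between events:

1. Locate the first START event for auth-service: 2024-07-19T11:01:26
2. Locate the first RESPONSE event for auth-service: 2024-07-19T11:25:10
3. Calculate the difference: 2024-07-19T11:25:10 - 2024-07-19T11:01:26 = 1424 seconds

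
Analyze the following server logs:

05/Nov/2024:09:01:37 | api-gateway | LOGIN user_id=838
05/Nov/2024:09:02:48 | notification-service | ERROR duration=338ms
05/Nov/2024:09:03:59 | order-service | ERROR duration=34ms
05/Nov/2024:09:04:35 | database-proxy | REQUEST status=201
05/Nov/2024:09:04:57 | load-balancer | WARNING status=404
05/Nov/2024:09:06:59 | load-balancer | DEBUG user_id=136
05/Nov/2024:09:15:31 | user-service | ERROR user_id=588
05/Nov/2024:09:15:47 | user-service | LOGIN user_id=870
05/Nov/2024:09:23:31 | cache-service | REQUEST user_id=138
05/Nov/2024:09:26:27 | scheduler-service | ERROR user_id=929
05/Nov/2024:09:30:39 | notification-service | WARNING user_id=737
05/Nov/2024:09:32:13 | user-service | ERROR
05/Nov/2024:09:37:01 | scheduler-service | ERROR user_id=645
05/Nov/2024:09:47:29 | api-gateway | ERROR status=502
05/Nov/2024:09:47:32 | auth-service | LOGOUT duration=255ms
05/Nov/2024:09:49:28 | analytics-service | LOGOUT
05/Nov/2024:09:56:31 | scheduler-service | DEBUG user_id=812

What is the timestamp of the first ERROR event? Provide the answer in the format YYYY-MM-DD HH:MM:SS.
2024-11-05 09:02:48

To find the first event:

1. Filter for all ERROR events
2. Sort by timestamp
3. Select the first one
4. Timestamp: 2024-11-05 09:02:48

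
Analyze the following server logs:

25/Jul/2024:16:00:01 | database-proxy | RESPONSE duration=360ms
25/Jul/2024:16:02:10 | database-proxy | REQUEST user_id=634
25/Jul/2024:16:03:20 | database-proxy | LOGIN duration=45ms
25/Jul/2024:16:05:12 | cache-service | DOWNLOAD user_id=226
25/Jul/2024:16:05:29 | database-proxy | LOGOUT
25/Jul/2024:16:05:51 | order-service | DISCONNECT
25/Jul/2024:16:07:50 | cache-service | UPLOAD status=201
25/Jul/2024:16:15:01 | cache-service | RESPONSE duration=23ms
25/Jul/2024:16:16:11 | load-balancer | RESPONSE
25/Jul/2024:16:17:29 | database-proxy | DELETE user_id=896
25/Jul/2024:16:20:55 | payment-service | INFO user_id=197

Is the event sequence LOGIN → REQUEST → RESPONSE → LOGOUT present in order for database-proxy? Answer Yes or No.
No

To verify sequence order:

1. Find all events in sequence LOGIN → REQUEST → RESPONSE → LOGOUT for database-proxy
2. Extract their timestamps
3. Check if timestamps are in ascending order
4. Result: No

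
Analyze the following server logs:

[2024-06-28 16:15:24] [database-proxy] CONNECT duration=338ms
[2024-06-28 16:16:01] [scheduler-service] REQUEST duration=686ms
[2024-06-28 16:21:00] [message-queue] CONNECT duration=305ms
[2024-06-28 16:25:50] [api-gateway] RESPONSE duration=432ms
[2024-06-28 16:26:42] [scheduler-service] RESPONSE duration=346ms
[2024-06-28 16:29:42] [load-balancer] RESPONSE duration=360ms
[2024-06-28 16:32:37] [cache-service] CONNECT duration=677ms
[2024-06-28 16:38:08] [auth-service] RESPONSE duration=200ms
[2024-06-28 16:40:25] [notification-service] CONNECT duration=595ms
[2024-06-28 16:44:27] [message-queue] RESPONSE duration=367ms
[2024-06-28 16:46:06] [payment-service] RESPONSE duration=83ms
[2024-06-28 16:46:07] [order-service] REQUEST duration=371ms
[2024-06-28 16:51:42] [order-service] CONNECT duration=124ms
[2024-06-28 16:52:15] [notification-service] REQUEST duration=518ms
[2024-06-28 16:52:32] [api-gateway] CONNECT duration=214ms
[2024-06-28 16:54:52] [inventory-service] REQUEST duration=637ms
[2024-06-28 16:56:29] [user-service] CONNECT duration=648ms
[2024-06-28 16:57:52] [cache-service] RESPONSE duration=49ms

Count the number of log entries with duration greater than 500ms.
6

To count timeouts:

1. Threshold: 500ms
2. Extract duration from each log entry
3. Count entries where duration > 500
4. Timeout count: 6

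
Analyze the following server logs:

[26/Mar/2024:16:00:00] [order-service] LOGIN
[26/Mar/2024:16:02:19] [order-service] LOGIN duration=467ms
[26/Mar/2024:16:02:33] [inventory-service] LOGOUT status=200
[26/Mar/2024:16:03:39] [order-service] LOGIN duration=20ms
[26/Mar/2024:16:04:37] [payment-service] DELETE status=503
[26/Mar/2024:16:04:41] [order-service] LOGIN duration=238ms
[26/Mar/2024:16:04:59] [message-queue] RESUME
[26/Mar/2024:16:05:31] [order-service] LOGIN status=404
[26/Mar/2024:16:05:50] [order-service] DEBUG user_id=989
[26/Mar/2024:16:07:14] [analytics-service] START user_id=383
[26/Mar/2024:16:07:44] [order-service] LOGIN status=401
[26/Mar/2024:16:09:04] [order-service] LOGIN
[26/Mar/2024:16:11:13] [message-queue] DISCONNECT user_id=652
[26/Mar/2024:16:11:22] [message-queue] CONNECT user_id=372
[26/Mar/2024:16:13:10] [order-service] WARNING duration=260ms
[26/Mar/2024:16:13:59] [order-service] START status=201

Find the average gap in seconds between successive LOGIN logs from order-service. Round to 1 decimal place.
90.7

To calculate average interval:

1. Find all LOGIN events for order-service in order
2. Calculate time gaps between consecutive events
3. Compute mean of gaps: 544 / 6 = 90.7 seconds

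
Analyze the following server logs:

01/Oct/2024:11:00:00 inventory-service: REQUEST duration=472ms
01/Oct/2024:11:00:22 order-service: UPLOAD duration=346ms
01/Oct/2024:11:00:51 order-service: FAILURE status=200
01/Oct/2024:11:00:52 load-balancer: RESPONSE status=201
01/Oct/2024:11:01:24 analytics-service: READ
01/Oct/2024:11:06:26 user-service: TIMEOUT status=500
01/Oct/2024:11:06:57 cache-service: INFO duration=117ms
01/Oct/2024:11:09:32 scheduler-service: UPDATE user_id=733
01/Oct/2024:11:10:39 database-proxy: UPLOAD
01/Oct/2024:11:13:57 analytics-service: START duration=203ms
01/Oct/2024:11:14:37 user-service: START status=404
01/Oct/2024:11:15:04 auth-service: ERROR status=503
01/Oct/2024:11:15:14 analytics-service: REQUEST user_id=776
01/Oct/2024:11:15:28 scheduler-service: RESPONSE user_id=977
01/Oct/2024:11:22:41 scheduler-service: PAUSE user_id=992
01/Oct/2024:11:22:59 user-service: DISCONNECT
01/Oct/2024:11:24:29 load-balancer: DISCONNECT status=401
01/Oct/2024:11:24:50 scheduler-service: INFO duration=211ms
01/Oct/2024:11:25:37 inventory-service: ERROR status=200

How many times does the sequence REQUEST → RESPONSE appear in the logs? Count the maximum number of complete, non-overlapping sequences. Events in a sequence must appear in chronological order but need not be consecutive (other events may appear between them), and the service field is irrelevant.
2

To count sequences:

1. Look for pattern: REQUEST → RESPONSE
2. Greedily scan the log in chronological order, matching each sequence element in turn (ignoring service)
3. Each time the full pattern completes, increment the count and restart matching from the next event
4. Complete non-overlapping sequences found: 2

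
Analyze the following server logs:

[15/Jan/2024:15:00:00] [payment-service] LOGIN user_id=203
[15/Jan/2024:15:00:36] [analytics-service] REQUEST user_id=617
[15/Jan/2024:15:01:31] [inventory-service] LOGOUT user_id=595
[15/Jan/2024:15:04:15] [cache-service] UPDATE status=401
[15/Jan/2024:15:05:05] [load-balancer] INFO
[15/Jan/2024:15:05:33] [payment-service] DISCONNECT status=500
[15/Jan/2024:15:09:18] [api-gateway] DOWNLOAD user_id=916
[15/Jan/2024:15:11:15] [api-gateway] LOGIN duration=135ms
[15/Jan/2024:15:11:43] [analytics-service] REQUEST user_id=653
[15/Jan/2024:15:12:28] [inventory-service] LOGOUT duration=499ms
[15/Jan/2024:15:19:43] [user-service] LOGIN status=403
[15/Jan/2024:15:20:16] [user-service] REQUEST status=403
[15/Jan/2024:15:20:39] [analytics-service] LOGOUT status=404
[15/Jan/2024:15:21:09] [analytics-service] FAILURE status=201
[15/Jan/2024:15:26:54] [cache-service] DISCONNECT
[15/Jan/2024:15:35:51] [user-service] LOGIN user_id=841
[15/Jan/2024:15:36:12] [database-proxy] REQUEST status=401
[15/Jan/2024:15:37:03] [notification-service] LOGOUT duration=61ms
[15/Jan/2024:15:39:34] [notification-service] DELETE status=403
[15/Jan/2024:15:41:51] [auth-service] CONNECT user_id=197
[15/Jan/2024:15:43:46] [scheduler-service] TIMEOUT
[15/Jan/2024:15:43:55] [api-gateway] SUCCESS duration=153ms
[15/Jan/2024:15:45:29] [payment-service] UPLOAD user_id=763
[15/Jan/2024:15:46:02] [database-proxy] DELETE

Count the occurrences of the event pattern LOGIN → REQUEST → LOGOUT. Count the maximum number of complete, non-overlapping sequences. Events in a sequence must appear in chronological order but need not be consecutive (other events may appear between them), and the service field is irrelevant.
4

To count sequences:

1. Look for pattern: LOGIN → REQUEST → LOGOUT
2. Greedily scan the log in chronological order, matching each sequence element in turn (ignoring service)
3. Each time the full pattern completes, increment the count and restart matching from the next event
4. Complete non-overlapping sequences found: 4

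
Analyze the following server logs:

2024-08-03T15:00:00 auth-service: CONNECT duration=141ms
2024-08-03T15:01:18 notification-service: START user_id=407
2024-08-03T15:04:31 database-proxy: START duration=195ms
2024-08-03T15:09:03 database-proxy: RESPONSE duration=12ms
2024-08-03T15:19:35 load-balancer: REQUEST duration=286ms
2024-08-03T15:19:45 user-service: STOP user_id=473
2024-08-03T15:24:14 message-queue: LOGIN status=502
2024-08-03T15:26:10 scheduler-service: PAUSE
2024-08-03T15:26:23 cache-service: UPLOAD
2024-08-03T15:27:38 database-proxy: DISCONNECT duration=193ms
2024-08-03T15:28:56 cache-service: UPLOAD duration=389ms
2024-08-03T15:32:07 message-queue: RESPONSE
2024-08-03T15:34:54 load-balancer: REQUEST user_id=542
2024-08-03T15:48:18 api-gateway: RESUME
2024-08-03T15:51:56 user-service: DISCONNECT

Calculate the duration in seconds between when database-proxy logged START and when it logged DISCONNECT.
1387

To find the time between events:

1. Locate the first START event for database-proxy: 2024-08-03T15:04:31
2. Locate the first DISCONNECT event for database-proxy: 2024-08-03T15:27:38
3. Calculate the difference: 2024-08-03T15:27:38 - 2024-08-03T15:04:31 = 1387 seconds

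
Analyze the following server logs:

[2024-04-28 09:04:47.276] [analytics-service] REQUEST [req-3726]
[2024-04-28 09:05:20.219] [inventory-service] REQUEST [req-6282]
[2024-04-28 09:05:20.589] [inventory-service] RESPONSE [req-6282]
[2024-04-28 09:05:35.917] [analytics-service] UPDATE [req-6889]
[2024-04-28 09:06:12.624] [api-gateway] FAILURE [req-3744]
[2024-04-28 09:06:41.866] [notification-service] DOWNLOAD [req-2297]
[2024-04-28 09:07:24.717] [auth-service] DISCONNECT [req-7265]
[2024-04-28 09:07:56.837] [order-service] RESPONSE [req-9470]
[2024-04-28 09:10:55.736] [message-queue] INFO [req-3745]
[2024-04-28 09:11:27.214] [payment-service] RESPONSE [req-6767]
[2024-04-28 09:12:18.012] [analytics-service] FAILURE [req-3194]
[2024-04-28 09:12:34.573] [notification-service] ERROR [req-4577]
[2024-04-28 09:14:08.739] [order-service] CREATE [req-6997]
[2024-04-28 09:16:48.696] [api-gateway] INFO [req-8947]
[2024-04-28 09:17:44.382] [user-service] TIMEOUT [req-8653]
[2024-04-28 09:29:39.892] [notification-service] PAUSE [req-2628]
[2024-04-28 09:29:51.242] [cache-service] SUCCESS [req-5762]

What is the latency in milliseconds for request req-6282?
370

To calculate latency:

1. Find REQUEST with id req-6282: 2024-04-28 09:05:20.219
2. Find RESPONSE with id req-6282: 2024-04-28 09:05:20.589
3. Latency: 2024-04-28 09:05:20.589 - 2024-04-28 09:05:20.219 = 370ms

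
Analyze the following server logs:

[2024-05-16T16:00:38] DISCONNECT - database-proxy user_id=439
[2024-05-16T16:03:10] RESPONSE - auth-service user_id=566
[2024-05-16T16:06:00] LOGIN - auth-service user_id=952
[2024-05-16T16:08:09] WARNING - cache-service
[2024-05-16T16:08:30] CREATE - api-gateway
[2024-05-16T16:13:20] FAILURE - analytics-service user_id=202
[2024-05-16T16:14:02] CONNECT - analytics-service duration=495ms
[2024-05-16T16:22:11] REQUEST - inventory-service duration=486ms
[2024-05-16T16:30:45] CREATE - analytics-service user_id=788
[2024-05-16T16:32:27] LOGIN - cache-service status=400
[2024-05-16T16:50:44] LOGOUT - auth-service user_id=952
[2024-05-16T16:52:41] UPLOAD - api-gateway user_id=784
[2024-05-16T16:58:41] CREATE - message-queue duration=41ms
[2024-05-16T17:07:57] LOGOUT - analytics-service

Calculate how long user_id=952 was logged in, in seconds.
2684

To calculate session duration:

1. Find LOGIN event for user_id=952: 2024-05-16T16:06:00
2. Find LOGOUT event for user_id=952: 2024-05-16T16:50:44
3. Session duration: 2024-05-16T16:50:44 - 2024-05-16T16:06:00 = 2684 seconds (44 minutes)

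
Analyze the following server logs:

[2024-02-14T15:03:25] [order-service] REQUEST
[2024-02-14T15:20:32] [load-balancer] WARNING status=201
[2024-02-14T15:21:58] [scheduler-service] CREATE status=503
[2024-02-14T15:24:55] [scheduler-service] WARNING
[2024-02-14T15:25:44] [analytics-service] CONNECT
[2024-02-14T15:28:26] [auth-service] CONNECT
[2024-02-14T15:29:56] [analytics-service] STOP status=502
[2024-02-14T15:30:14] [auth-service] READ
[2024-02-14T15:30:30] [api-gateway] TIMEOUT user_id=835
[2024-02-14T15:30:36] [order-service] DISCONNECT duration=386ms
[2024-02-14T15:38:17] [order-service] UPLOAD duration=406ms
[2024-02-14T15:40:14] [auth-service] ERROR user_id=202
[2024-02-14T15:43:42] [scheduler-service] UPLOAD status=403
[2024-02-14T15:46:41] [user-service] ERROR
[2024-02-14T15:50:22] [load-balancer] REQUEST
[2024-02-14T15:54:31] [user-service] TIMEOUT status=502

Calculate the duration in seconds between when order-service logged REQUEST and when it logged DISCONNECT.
1631

To find the time between events:

1. Locate the first REQUEST event for order-service: 2024-02-14T15:03:25
2. Locate the first DISCONNECT event for order-service: 2024-02-14T15:30:36
3. Calculate the difference: 2024-02-14T15:30:36 - 2024-02-14T15:03:25 = 1631 seconds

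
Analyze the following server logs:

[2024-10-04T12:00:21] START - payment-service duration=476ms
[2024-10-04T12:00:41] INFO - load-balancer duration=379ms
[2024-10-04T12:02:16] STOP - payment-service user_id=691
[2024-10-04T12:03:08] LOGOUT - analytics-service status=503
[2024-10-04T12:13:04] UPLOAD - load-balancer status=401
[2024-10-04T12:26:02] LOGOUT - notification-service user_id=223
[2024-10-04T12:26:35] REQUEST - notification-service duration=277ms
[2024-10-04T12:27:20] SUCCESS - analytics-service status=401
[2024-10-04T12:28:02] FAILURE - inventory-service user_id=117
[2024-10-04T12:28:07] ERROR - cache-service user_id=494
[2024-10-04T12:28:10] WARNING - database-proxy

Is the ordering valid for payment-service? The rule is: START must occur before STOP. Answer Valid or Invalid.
Valid

To validate ordering:

1. Required order: START → STOP
2. Rule: START must occur before STOP
3. Check actual order of events for payment-service
4. Result: Valid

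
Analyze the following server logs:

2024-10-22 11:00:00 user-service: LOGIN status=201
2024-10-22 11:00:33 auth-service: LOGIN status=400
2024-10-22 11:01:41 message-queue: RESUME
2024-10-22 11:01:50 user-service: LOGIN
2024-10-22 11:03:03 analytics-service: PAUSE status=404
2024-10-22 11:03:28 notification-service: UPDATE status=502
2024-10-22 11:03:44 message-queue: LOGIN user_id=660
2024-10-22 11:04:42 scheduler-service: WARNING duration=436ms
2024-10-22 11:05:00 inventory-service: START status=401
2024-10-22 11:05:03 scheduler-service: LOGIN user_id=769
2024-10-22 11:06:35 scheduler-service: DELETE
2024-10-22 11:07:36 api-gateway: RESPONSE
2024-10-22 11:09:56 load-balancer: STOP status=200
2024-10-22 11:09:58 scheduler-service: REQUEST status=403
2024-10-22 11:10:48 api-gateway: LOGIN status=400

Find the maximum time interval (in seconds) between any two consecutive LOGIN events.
345

To find the longest gap:

1. Extract all LOGIN events in chronological order
2. Calculate time differences between consecutive events
3. Find the maximum difference
4. Longest gap: 345 seconds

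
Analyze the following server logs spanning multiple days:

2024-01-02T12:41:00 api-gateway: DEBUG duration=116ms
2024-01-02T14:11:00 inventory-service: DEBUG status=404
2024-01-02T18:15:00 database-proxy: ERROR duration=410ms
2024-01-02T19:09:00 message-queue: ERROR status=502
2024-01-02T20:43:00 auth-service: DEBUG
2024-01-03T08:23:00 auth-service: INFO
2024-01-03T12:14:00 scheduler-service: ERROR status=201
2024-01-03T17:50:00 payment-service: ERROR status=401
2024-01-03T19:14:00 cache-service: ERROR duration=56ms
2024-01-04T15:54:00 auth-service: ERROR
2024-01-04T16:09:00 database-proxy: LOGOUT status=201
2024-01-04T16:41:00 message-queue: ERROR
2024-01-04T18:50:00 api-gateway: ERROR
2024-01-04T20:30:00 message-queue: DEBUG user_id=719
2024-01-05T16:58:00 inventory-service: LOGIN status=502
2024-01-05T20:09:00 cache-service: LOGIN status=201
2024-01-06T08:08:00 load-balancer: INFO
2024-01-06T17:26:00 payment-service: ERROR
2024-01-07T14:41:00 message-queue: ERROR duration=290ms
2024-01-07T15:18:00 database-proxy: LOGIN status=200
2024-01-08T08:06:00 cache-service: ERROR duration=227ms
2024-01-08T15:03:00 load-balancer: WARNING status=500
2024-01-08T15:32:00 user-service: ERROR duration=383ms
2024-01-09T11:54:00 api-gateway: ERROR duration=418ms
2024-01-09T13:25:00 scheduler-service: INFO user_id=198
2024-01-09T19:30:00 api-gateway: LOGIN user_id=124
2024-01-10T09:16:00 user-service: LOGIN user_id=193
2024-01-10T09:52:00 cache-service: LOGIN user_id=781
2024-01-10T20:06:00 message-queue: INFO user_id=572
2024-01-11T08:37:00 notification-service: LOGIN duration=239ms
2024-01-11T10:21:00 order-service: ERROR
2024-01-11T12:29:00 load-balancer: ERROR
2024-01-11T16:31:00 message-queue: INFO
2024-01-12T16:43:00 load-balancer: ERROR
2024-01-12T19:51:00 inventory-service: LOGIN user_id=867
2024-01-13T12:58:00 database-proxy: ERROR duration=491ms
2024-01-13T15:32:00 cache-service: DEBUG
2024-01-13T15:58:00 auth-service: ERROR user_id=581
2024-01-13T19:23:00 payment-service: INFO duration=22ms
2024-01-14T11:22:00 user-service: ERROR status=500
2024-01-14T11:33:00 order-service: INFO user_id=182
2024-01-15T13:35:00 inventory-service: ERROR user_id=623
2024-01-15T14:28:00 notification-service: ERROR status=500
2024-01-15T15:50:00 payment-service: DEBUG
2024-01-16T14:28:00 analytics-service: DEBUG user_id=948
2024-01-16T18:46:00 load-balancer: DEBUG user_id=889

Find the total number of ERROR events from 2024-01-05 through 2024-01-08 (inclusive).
4

To filter by date range:

1. Date range: 2024-01-05 through 2024-01-08, both dates inclusive
2. Filter for ERROR events whose date falls in this range
3. Count matching events: 4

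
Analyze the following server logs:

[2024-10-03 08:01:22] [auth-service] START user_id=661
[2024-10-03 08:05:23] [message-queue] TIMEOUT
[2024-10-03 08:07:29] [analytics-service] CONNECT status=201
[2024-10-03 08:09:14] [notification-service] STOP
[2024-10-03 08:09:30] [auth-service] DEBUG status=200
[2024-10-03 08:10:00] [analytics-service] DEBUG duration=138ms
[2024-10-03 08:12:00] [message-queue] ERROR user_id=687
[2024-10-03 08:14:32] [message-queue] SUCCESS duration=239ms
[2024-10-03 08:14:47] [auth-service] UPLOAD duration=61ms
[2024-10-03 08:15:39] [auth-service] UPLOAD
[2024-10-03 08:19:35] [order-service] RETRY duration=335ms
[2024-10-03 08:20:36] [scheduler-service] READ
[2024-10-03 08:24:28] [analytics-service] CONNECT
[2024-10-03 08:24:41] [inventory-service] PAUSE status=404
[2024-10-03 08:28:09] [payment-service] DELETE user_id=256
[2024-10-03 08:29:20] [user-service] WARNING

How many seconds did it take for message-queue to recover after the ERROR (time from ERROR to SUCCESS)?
152

To calculate recovery time:

1. Find ERROR event for message-queue: 2024-10-03 08:12:00
2. Find next SUCCESS event for message-queue: 2024-10-03 08:14:32
3. Recovery time: 2024-10-03 08:14:32 - 2024-10-03 08:12:00 = 152 seconds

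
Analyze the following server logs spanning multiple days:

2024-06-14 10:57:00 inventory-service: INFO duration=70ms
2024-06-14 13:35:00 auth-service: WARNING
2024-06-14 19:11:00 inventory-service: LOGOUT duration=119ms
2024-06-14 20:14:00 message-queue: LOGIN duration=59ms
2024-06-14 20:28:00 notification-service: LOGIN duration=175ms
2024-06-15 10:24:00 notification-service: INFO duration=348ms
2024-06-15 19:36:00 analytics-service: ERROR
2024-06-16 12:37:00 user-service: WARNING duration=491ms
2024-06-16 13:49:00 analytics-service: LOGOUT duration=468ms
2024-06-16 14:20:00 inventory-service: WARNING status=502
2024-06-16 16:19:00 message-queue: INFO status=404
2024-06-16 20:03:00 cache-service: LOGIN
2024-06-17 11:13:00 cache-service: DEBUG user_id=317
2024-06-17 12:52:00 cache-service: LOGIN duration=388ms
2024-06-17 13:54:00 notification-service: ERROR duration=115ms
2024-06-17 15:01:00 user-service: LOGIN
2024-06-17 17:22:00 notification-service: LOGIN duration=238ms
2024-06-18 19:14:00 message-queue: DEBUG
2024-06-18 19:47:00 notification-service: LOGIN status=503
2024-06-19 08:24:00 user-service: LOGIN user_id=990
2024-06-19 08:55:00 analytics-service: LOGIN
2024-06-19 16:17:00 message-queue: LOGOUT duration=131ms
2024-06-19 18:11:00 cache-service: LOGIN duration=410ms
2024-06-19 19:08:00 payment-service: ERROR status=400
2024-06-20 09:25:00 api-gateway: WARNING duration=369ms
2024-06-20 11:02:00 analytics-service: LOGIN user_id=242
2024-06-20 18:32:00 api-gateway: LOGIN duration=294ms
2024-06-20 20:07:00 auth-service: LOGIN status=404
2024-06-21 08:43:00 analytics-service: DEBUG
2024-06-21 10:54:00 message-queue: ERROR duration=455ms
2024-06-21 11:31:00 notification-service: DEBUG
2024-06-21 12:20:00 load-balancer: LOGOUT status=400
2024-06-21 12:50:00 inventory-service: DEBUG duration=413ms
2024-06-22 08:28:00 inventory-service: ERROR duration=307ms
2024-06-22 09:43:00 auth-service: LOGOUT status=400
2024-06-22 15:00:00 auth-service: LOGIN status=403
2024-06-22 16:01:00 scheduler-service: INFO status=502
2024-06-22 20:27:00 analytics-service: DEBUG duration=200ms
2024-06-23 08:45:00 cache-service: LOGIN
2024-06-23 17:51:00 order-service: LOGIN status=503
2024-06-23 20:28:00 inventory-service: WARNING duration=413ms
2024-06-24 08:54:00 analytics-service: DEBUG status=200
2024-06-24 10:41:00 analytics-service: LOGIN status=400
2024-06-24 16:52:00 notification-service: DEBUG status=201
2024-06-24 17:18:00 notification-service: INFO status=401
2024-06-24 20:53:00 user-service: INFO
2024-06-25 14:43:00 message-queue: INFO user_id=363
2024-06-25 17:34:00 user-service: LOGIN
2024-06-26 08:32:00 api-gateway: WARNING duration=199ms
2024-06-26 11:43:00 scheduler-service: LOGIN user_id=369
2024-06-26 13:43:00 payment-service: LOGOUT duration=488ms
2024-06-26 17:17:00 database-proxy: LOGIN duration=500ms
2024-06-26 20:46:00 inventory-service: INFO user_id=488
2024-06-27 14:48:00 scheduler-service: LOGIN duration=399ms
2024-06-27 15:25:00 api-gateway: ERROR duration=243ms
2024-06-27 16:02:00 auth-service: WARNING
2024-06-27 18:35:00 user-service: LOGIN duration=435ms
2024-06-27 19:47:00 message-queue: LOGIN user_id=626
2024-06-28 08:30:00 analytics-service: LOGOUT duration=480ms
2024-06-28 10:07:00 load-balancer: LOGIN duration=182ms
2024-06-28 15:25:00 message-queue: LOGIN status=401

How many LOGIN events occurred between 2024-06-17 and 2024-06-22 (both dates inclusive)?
11

To filter by date range:

1. Date range: 2024-06-17 through 2024-06-22, both dates inclusive
2. Filter for LOGIN events whose date falls in this range
3. Count matching events: 11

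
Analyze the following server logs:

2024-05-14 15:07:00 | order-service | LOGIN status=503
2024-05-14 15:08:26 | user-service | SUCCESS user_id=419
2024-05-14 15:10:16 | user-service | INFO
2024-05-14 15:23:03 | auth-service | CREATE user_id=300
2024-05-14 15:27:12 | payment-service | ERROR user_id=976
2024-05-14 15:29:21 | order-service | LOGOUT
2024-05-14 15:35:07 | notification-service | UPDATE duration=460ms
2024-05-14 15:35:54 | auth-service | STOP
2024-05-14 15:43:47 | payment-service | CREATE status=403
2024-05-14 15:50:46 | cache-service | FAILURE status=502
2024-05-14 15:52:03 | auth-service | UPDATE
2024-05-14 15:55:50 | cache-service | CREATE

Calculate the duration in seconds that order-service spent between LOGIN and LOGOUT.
1341

To calculate state duration:

1. Find LOGIN event for order-service: 2024-05-14 15:07:00
2. Find LOGOUT event for order-service: 2024-05-14 15:29:21
3. Calculate duration: 2024-05-14 15:29:21 - 2024-05-14 15:07:00 = 1341 seconds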